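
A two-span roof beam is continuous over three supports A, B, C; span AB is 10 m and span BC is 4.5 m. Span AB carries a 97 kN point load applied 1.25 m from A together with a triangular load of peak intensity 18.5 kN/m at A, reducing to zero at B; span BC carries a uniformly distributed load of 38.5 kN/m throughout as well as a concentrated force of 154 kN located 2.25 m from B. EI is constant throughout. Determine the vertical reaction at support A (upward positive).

Insert a hinge at B; M_B is the redundant, and each span becomes simply supported.
End slopes at the hinge B, treating each span as simply supported:
  span AB: point load 97 at a = 1.25: Pab(L + a)/(6LEI) = 198.9/EI
  span AB: triangular load, peak 18.5: 7w₀L³/(360EI) = 359.7/EI
  span BC: UDL 38.5: wL³/(24EI) = 146.2/EI
  span BC: point load 154 at a = 2.25: Pab(L + b)/(6LEI) = 194.9/EI
  relative rotation θ_0 = (558.6 + 341.1)/EI = 899.7/EI
A unit hogging moment at B produces rotation L₁/(3EI) + L₂/(3EI) = 4.833/EI.
Slope continuity at B: θ_0 = M_B·4.833/EI, so M_B = 899.7/4.833 = 186.2 kN·m (hogging).
Span AB, ΣM about A with M_B applied at B: R_B^{AB}·10 = 429.6 + 186.2, so R_B^{AB} = 61.57 kN and R_A = 189.5 − 61.57 = 127.9 kN.

R_A = 127.9 kN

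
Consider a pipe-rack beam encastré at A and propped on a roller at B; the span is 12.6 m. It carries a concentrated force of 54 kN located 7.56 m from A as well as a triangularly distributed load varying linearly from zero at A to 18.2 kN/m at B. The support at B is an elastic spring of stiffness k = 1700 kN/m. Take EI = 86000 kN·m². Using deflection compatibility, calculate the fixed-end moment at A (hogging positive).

Remove the prop at B; the released (primary) structure is a cantilever built in at A.
Downward deflection at the released point B due to the loads:
  point load 54 at a = 7.56: Pa²(3L − a)/(6EI) = 15555/EI
  triangular load, peak 18.2 at the free end: 11w₀L⁴/(120EI) = 42050/EI
  δ_0 = 57605/EI
Flexibility coefficient — unit upward force at B: δ_{BB} = L³/(3EI) = 666.8/EI.
With EI = 86000 kN·m²: δ_0 = 0.66982 m and δ_{BB} = 0.007753 m/kN.
Compatibility — the spring shortens by R_B/k under the reaction it provides: δ_0 − R_B·δ_{BB} = R_B/k. With 1/k = 0.000588 m/kN, R_B = δ_0 / (δ_{BB} + 1/k) = 0.66982 / (0.007753 + 0.000588) = 80.3 kN.
Moment equilibrium about A: M_A = Σ(load moments about A) − R_B·L = 1371 − 80.3×12.6 = 359.6 kN·m.

M_A = 359.6 kN·m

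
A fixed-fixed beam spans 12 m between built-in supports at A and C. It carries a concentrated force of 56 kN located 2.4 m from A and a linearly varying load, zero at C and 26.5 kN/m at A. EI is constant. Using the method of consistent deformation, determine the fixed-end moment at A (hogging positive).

M_A = 276.8 kN·m

Release both end moments; the primary structure is a simply-supported span AC with redundants M_A and M_C.
Simple-span end rotations at A and C under the given loads:
  at A: point load 56 at a = 2.4: Pab(L + b)/(6LEI) = 387.1/EI
  at C: point load 56 at a = 2.4: Pab(L + a)/(6LEI) = 258/EI
  at A: triangular load, peak 26.5: w₀L³/(45EI) = 1018/EI
  at C: triangular load, peak 26.5: 7w₀L³/(360EI) = 890.4/EI
  θ_A0 = 1405/EI,  θ_C0 = 1148/EI
Flexibility coefficients: a unit moment at one end gives L/(3EI) there and L/(6EI) at the far end, so f₁₁ = f₂₂ = 4/EI and f₁₂ = f₂₁ = 2/EI.
Compatibility — zero rotation at each built-in end:
  4 M_A + 2 M_C = 1405
  2 M_A + 4 M_C = 1148
Solving the pair gives M_A = 276.8 kN·m and M_C = 148.7 kN·m (hogging).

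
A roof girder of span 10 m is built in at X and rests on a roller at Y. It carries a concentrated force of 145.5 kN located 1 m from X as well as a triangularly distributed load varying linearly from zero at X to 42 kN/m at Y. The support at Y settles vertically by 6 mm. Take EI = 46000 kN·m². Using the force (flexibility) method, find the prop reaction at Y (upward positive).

Choose R_Y as the redundant. The primary structure is the cantilever fixed at X.
Free-end deflection of the primary structure under the applied loading (downward +):
  point load 145.5 at a = 1: Pa²(3L − a)/(6EI) = 703.2/EI
  triangular load, peak 42 at the free end: 11w₀L⁴/(120EI) = 38500/EI
  δ_0 = 39203/EI
Flexibility coefficient — unit upward force at Y: δ_{YY} = L³/(3EI) = 333.3/EI.
With EI = 46000 kN·m²: δ_0 = 0.85224 m and δ_{YY} = 0.007246 m/kN.
Compatibility — the beam at Y must follow the support down by 0.006 m: δ_0 − R_Y·δ_{YY} = 0.006, so R_Y = (0.85224 − 0.006)/0.007246 = 116.8 kN.

R_Y = 116.8 kN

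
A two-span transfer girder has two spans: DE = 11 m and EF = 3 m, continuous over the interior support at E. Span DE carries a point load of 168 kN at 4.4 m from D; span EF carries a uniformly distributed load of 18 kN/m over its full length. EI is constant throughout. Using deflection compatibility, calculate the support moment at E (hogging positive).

Take M_E as the redundant. Released structure: two simple spans DE and EF with a hinge at E.
Discontinuity in slope at E on the released structure — sum the simple-span end rotations:
  span DE: point load 168 at a = 4.4: Pab(L + a)/(6LEI) = 1138/EI
  span EF: UDL 18: wL³/(24EI) = 20.25/EI
  relative rotation θ_0 = (1138 + 20.25)/EI = 1159/EI
A unit hogging moment at E produces rotation L₁/(3EI) + L₂/(3EI) = 4.667/EI.
Slope continuity at E: θ_0 = M_E·4.667/EI, so M_E = 1159/4.667 = 248.3 kN·m (hogging).

M_E = 248.3 kN·m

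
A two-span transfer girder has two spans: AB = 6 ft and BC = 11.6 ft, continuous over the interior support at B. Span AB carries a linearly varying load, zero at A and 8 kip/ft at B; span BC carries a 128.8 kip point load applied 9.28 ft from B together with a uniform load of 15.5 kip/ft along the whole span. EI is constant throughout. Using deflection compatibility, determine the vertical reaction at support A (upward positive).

Take M_B as the redundant. Released structure: two simple spans AB and BC with a hinge at B.
End slopes at the hinge B, treating each span as simply supported:
  span AB: triangular load, peak 8: w₀L³/(45EI) = 38.4/EI
  span BC: point load 128.8 at a = 9.28: Pab(L + b)/(6LEI) = 554.6/EI
  span BC: UDL 15.5: wL³/(24EI) = 1008/EI
  relative rotation θ_0 = (38.4 + 1563)/EI = 1601/EI
A unit hogging moment at B produces rotation L₁/(3EI) + L₂/(3EI) = 5.867/EI.
Compatibility: M_B·(L₁+L₂)/(3EI) = θ_0, giving M_B = 272.9 kip·ft (hogging).
Span AB, ΣM about A with M_B applied at B: R_B^{AB}·6 = 96 + 272.9, so R_B^{AB} = 61.49 kip and R_A = 24 − 61.49 = -37.49 kip.

R_A = -37.49 kip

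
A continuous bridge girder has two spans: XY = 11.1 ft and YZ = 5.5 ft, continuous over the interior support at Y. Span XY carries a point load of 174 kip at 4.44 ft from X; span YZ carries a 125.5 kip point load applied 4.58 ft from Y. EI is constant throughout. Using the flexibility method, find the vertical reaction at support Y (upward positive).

R_Y = 154.6 kip

Insert a hinge at Y; M_Y is the redundant, and each span becomes simply supported.
Discontinuity in slope at Y on the released structure — sum the simple-span end rotations:
  span XY: point load 174 at a = 4.44: Pab(L + a)/(6LEI) = 1201/EI
  span YZ: point load 125.5 at a = 4.58: Pab(L + b)/(6LEI) = 102.9/EI
  relative rotation θ_0 = (1201 + 102.9)/EI = 1303/EI
A unit hogging moment at Y produces rotation L₁/(3EI) + L₂/(3EI) = 5.533/EI.
Compatibility: M_Y·(L₁+L₂)/(3EI) = θ_0, giving M_Y = 235.6 kip·ft (hogging).
Span XY, ΣM about X with M_Y applied at Y: R_Y^{XY}·11.1 = 772.6 + 235.6, so R_Y^{XY} = 90.82 kip and R_X = 174 − 90.82 = 83.18 kip.
Span YZ, ΣM about Z: R_Y^{YZ}·5.5 = 115.5 + 235.6, so R_Y^{YZ} = 63.82 kip and R_Z = 125.5 − 63.82 = 61.68 kip.
R_Y = 90.82 + 63.82 = 154.6 kip.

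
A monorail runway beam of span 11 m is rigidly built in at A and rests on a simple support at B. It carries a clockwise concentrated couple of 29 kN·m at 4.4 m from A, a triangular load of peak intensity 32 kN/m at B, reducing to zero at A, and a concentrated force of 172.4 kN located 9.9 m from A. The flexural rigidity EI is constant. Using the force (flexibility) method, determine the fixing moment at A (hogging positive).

Choose R_B as the redundant. The primary structure is the cantilever fixed at A.
Free-end deflection of the primary structure under the applied loading (downward +):
  clockwise couple 29 at a = 4.4: M₀a(2L − a)/(2EI) = 1123/EI
  triangular load, peak 32 at the free end: 11w₀L⁴/(120EI) = 42947/EI
  point load 172.4 at a = 9.9: Pa²(3L − a)/(6EI) = 65053/EI
  δ_0 = 109123/EI
Tip deflection under a unit load at B: L³/(3EI) = 443.7/EI.
Compatibility at B: δ_0 − R_B·δ_{BB} = 0, so R_B = 109123/443.7 = 246 kN.
Moment equilibrium about A: M_A = Σ(load moments about A) − R_B·L = 3026 − 246×11 = 320.9 kN·m.

M_A = 320.9 kN·m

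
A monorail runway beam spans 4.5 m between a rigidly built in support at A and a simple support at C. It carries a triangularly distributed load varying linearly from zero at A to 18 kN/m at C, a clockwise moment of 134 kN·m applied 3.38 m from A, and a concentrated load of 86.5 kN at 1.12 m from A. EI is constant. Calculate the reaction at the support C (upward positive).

Remove the prop at C; the released (primary) structure is a cantilever built in at A.
Primary-structure tip deflection at C by superposition:
  triangular load, peak 18 at the free end: 11w₀L⁴/(120EI) = 676.6/EI
  clockwise couple 134 at a = 3.38: M₀a(2L − a)/(2EI) = 1273/EI
  point load 86.5 at a = 1.12: Pa²(3L − a)/(6EI) = 223.9/EI
  δ_0 = 2173/EI
Tip deflection under a unit load at C: L³/(3EI) = 30.38/EI.
Compatibility at C: δ_0 − R_C·δ_{CC} = 0, so R_C = 2173/30.38 = 71.55 kN.

R_C = 71.55 kN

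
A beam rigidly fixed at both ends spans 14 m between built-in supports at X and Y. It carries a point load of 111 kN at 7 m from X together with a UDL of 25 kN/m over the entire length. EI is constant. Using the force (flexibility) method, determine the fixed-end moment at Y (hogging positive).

Release both end moments; the primary structure is a simply-supported span XY with redundants M_X and M_Y.
End rotations of the released simple span under the applied load (×1/EI):
  at X: point load 111 at a = 7: Pab(L + b)/(6LEI) = 1360/EI
  at Y: point load 111 at a = 7: Pab(L + a)/(6LEI) = 1360/EI
  at X: UDL 25: wL³/(24EI) = 2858/EI
  at Y: UDL 25: wL³/(24EI) = 2858/EI
  θ_X0 = 4218/EI,  θ_Y0 = 4218/EI
Flexibility coefficients: a unit moment at one end gives L/(3EI) there and L/(6EI) at the far end, so f₁₁ = f₂₂ = 4.667/EI and f₁₂ = f₂₁ = 2.333/EI.
Compatibility — zero rotation at each built-in end:
  4.667 M_X + 2.333 M_Y = 4218
  2.333 M_X + 4.667 M_Y = 4218
Solving the pair gives M_X = 602.6 kN·m and M_Y = 602.6 kN·m (hogging).

M_Y = 602.6 kN·m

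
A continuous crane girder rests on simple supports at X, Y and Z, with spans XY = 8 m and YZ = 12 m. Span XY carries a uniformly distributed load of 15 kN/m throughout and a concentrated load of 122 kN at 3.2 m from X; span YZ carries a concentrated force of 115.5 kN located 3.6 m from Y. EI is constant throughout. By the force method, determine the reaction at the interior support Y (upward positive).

Release continuity at Y by inserting a hinge; the redundant is the internal moment M_Y. The primary structure is two simply-supported spans XY and YZ.
Discontinuity in slope at Y on the released structure — sum the simple-span end rotations:
  span XY: UDL 15: wL³/(24EI) = 320/EI
  span XY: point load 122 at a = 3.2: Pab(L + a)/(6LEI) = 437.2/EI
  span YZ: point load 115.5 at a = 3.6: Pab(L + b)/(6LEI) = 989.6/EI
  relative rotation θ_0 = (757.2 + 989.6)/EI = 1747/EI
A unit hogging moment at Y produces rotation L₁/(3EI) + L₂/(3EI) = 6.667/EI.
Compatibility: M_Y·(L₁+L₂)/(3EI) = θ_0, giving M_Y = 262 kN·m (hogging).
Span XY, ΣM about X with M_Y applied at Y: R_Y^{XY}·8 = 870.4 + 262, so R_Y^{XY} = 141.6 kN and R_X = 242 − 141.6 = 100.4 kN.
Span YZ, ΣM about Z: R_Y^{YZ}·12 = 970.2 + 262, so R_Y^{YZ} = 102.7 kN and R_Z = 115.5 − 102.7 = 12.81 kN.
R_Y = 141.6 + 102.7 = 244.2 kN.

R_Y = 244.2 kN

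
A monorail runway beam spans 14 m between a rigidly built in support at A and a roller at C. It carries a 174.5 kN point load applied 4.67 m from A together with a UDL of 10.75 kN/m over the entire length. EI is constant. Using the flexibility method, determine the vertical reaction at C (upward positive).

R_C = 82.32 kN

Take the reaction at C as the redundant and release it; the primary structure is a cantilever fixed at A.
Deflection at C on the released cantilever, summing each load's contribution:
  point load 174.5 at a = 4.67: Pa²(3L − a)/(6EI) = 23678/EI
  UDL 10.75: wL⁴/(8EI) = 51622/EI
  δ_0 = 75299/EI
Flexibility coefficient — unit upward force at C: δ_{CC} = L³/(3EI) = 914.7/EI.
The prop prevents deflection at C: R_C = δ_0/δ_{CC} = 75299/914.7 = 82.32 kN.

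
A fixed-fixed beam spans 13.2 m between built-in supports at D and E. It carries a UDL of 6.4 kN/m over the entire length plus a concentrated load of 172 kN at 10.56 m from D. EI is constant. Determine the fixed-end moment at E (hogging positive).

M_E = 383.5 kN·m

Release both end moments; the primary structure is a simply-supported span DE with redundants M_D and M_E.
End rotations of the released simple span under the applied load (×1/EI):
  at D: UDL 6.4: wL³/(24EI) = 613.3/EI
  at E: UDL 6.4: wL³/(24EI) = 613.3/EI
  at D: point load 172 at a = 10.56: Pab(L + b)/(6LEI) = 959/EI
  at E: point load 172 at a = 10.56: Pab(L + a)/(6LEI) = 1439/EI
  θ_D0 = 1572/EI,  θ_E0 = 2052/EI
Flexibility coefficients: a unit moment at one end gives L/(3EI) there and L/(6EI) at the far end, so f₁₁ = f₂₂ = 4.4/EI and f₁₂ = f₂₁ = 2.2/EI.
Compatibility — zero rotation at each built-in end:
  4.4 M_D + 2.2 M_E = 1572
  2.2 M_D + 4.4 M_E = 2052
Solving the pair gives M_D = 165.6 kN·m and M_E = 383.5 kN·m (hogging).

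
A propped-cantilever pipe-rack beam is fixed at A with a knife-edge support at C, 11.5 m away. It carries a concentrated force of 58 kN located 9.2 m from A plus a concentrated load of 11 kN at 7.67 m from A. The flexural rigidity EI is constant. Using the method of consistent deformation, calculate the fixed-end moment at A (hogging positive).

M_A = 82.76 kN·m

Release the roller at C. Primary structure: cantilever fixed at A.
Primary-structure tip deflection at C by superposition:
  point load 58 at a = 9.2: Pa²(3L − a)/(6EI) = 20700/EI
  point load 11 at a = 7.67: Pa²(3L − a)/(6EI) = 2894/EI
  δ_0 = 23594/EI
Flexibility coefficient — unit upward force at C: δ_{CC} = L³/(3EI) = 507/EI.
Compatibility at C: δ_0 − R_C·δ_{CC} = 0, so R_C = 23594/507 = 46.54 kN.
Moment equilibrium about A: M_A = Σ(load moments about A) − R_C·L = 618 − 46.54×11.5 = 82.76 kN·m.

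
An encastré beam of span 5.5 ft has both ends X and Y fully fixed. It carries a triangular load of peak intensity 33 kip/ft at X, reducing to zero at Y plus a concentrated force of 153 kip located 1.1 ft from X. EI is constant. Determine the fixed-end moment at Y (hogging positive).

Release both end moments; the primary structure is a simply-supported span XY with redundants M_X and M_Y.
End rotations of the released simple span under the applied load (×1/EI):
  at X: triangular load, peak 33: w₀L³/(45EI) = 122/EI
  at Y: triangular load, peak 33: 7w₀L³/(360EI) = 106.8/EI
  at X: point load 153 at a = 1.1: Pab(L + b)/(6LEI) = 222.2/EI
  at Y: point load 153 at a = 1.1: Pab(L + a)/(6LEI) = 148.1/EI
  θ_X0 = 344.2/EI,  θ_Y0 = 254.9/EI
Flexibility coefficients: a unit moment at one end gives L/(3EI) there and L/(6EI) at the far end, so f₁₁ = f₂₂ = 1.833/EI and f₁₂ = f₂₁ = 0.9167/EI.
Compatibility — zero rotation at each built-in end:
  1.833 M_X + 0.9167 M_Y = 344.2
  0.9167 M_X + 1.833 M_Y = 254.9
Solving the pair gives M_X = 157.6 kip·ft and M_Y = 60.2 kip·ft (hogging).

M_Y = 60.2 kip·ft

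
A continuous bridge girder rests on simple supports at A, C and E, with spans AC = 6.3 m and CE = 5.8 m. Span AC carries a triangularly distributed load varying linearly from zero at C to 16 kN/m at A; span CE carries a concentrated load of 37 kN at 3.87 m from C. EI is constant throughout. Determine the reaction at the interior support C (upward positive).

R_C = 40.54 kN

Take M_C as the redundant. Released structure: two simple spans AC and CE with a hinge at C.
End slopes at the hinge C, treating each span as simply supported:
  span AC: triangular load, peak 16: 7w₀L³/(360EI) = 77.79/EI
  span CE: point load 37 at a = 3.87: Pab(L + b)/(6LEI) = 61.39/EI
  relative rotation θ_0 = (77.79 + 61.39)/EI = 139.2/EI
A unit hogging moment at C produces rotation L₁/(3EI) + L₂/(3EI) = 4.033/EI.
Compatibility: M_C·(L₁+L₂)/(3EI) = θ_0, giving M_C = 34.51 kN·m (hogging).
Span AC, ΣM about A with M_C applied at C: R_C^{AC}·6.3 = 105.8 + 34.51, so R_C^{AC} = 22.28 kN and R_A = 50.4 − 22.28 = 28.12 kN.
Span CE, ΣM about E: R_C^{CE}·5.8 = 71.41 + 34.51, so R_C^{CE} = 18.26 kN and R_E = 37 − 18.26 = 18.74 kN.
R_C = 22.28 + 18.26 = 40.54 kN.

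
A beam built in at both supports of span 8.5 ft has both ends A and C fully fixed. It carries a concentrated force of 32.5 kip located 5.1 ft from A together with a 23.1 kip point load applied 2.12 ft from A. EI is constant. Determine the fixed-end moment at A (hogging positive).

M_A = 54.11 kip·ft

Release both end moments; the primary structure is a simply-supported span AC with redundants M_A and M_C.
Simple-span end rotations at A and C under the given loads:
  at A: point load 32.5 at a = 5.1: Pab(L + b)/(6LEI) = 131.5/EI
  at C: point load 32.5 at a = 5.1: Pab(L + a)/(6LEI) = 150.3/EI
  at A: point load 23.1 at a = 2.12: Pab(L + b)/(6LEI) = 91.16/EI
  at C: point load 23.1 at a = 2.12: Pab(L + a)/(6LEI) = 65.06/EI
  θ_A0 = 222.7/EI,  θ_C0 = 215.3/EI
Flexibility coefficients: a unit moment at one end gives L/(3EI) there and L/(6EI) at the far end, so f₁₁ = f₂₂ = 2.833/EI and f₁₂ = f₂₁ = 1.417/EI.
Compatibility — zero rotation at each built-in end:
  2.833 M_A + 1.417 M_C = 222.7
  1.417 M_A + 2.833 M_C = 215.3
Solving the pair gives M_A = 54.11 kip·ft and M_C = 48.95 kip·ft (hogging).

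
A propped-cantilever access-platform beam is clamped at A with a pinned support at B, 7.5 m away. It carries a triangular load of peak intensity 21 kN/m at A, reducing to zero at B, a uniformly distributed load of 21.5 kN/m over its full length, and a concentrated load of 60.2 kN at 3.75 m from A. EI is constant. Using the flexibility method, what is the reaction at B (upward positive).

Take the reaction at B as the redundant and release it; the primary structure is a cantilever fixed at A.
Downward deflection at the released point B due to the loads:
  triangular load, peak 21 at the fixed end: w₀L⁴/(30EI) = 2215/EI
  UDL 21.5: wL⁴/(8EI) = 8503/EI
  point load 60.2 at a = 3.75: Pa²(3L − a)/(6EI) = 2646/EI
  δ_0 = 13364/EI
Flexibility coefficient — unit upward force at B: δ_{BB} = L³/(3EI) = 140.6/EI.
Compatibility at B: δ_0 − R_B·δ_{BB} = 0, so R_B = 13364/140.6 = 95.03 kN.

R_B = 95.03 kN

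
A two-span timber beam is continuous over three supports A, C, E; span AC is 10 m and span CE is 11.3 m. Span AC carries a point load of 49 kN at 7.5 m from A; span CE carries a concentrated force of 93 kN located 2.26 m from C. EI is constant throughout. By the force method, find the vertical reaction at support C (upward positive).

R_C = 133.4 kN

Insert a hinge at C; M_C is the redundant, and each span becomes simply supported.
Rotations at C on the released spans (each span's end-slope, ×1/EI):
  span AC: point load 49 at a = 7.5: Pab(L + a)/(6LEI) = 268/EI
  span CE: point load 93 at a = 2.26: Pab(L + b)/(6LEI) = 570/EI
  relative rotation θ_0 = (268 + 570)/EI = 838/EI
A unit hogging moment at C produces rotation L₁/(3EI) + L₂/(3EI) = 7.1/EI.
Slope continuity at C: θ_0 = M_C·7.1/EI, so M_C = 838/7.1 = 118 kN·m (hogging).
Span AC, ΣM about A with M_C applied at C: R_C^{AC}·10 = 367.5 + 118, so R_C^{AC} = 48.55 kN and R_A = 49 − 48.55 = 0.4475 kN.
Span CE, ΣM about E: R_C^{CE}·11.3 = 840.7 + 118, so R_C^{CE} = 84.84 kN and R_E = 93 − 84.84 = 8.155 kN.
R_C = 48.55 + 84.84 = 133.4 kN.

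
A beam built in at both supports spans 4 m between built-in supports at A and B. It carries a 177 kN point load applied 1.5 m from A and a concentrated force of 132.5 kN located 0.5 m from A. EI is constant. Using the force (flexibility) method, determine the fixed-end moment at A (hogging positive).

Take the two fixed-end moments M_A, M_B as redundants; the released structure is the simple span AB.
Simple-span end rotations at A and B under the given loads:
  at A: point load 177 at a = 1.5: Pab(L + b)/(6LEI) = 179.8/EI
  at B: point load 177 at a = 1.5: Pab(L + a)/(6LEI) = 152.1/EI
  at A: point load 132.5 at a = 0.5: Pab(L + b)/(6LEI) = 72.46/EI
  at B: point load 132.5 at a = 0.5: Pab(L + a)/(6LEI) = 43.48/EI
  θ_A0 = 252.2/EI,  θ_B0 = 195.6/EI
Flexibility coefficients: a unit moment at one end gives L/(3EI) there and L/(6EI) at the far end, so f₁₁ = f₂₂ = 1.333/EI and f₁₂ = f₂₁ = 0.6667/EI.
Compatibility — zero rotation at each built-in end:
  1.333 M_A + 0.6667 M_B = 252.2
  0.6667 M_A + 1.333 M_B = 195.6
Solving the pair gives M_A = 154.4 kN·m and M_B = 69.47 kN·m (hogging).

M_A = 154.4 kN·m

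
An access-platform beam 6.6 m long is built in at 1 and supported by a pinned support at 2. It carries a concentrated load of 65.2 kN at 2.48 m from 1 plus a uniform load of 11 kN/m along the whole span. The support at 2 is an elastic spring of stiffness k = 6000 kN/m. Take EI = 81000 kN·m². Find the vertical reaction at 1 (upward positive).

Take the reaction at 2 as the redundant and release it; the primary structure is a cantilever fixed at 1.
Deflection at 2 on the released cantilever, summing each load's contribution:
  point load 65.2 at a = 2.48: Pa²(3L − a)/(6EI) = 1158/EI
  UDL 11: wL⁴/(8EI) = 2609/EI
  δ_0 = 3767/EI
Tip deflection under a unit load at 2: L³/(3EI) = 95.83/EI.
With EI = 81000 kN·m²: δ_0 = 0.046501 m and δ_{22} = 0.001183 m/kN.
Compatibility — the spring shortens by R_2/k under the reaction it provides: δ_0 − R_2·δ_{22} = R_2/k. With 1/k = 0.000167 m/kN, R_2 = δ_0 / (δ_{22} + 1/k) = 0.046501 / (0.001183 + 0.000167) = 34.45 kN.
Vertical equilibrium: R_1 = ΣP − R_2 = 137.8 − 34.45 = 103.3 kN.

R_1 = 103.3 kN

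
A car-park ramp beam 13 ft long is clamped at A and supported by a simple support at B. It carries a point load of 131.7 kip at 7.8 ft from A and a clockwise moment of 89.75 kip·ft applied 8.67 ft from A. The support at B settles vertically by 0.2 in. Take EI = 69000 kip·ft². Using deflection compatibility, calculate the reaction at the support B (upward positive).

Remove the prop at B; the released (primary) structure is a cantilever built in at A.
Deflection at B on the released cantilever, summing each load's contribution:
  point load 131.7 at a = 7.8: Pa²(3L − a)/(6EI) = 41666/EI
  clockwise couple 89.75 at a = 8.67: M₀a(2L − a)/(2EI) = 6743/EI
  δ_0 = 48408/EI
Tip deflection under a unit load at B: L³/(3EI) = 732.3/EI.
With EI = 69000 kip·ft²: δ_0 = 0.70157 ft and δ_{BB} = 0.010614 ft/kip.
Compatibility — the beam at B must follow the support down by 0.01667 ft: δ_0 − R_B·δ_{BB} = 0.01667, so R_B = (0.70157 − 0.01667)/0.010614 = 64.53 kip.

R_B = 64.53 kip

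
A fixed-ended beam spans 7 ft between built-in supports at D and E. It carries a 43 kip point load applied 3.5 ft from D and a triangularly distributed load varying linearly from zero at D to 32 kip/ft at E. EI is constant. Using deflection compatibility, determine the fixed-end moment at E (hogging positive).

Take the two fixed-end moments M_D, M_E as redundants; the released structure is the simple span DE.
Simple-span end rotations at D and E under the given loads:
  at D: point load 43 at a = 3.5: Pab(L + b)/(6LEI) = 131.7/EI
  at E: point load 43 at a = 3.5: Pab(L + a)/(6LEI) = 131.7/EI
  at D: triangular load, peak 32: 7w₀L³/(360EI) = 213.4/EI
  at E: triangular load, peak 32: w₀L³/(45EI) = 243.9/EI
  θ_D0 = 345.1/EI,  θ_E0 = 375.6/EI
Flexibility coefficients: a unit moment at one end gives L/(3EI) there and L/(6EI) at the far end, so f₁₁ = f₂₂ = 2.333/EI and f₁₂ = f₂₁ = 1.167/EI.
Compatibility — zero rotation at each built-in end:
  2.333 M_D + 1.167 M_E = 345.1
  1.167 M_D + 2.333 M_E = 375.6
Solving the pair gives M_D = 89.89 kip·ft and M_E = 116 kip·ft (hogging).

M_E = 116 kip·ft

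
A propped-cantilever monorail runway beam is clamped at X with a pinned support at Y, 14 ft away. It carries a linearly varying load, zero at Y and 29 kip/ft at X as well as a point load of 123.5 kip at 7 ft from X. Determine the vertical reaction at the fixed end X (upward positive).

R_X = 247.3 kip

Take the reaction at Y as the redundant and release it; the primary structure is a cantilever fixed at X.
Downward deflection at the released point Y due to the loads:
  triangular load, peak 29 at the fixed end: w₀L⁴/(30EI) = 37135/EI
  point load 123.5 at a = 7: Pa²(3L − a)/(6EI) = 35300/EI
  δ_0 = 72436/EI
Tip deflection under a unit load at Y: L³/(3EI) = 914.7/EI.
Compatibility at Y: δ_0 − R_Y·δ_{YY} = 0, so R_Y = 72436/914.7 = 79.19 kip.
Vertical equilibrium: R_X = ΣP − R_Y = 326.5 − 79.19 = 247.3 kip.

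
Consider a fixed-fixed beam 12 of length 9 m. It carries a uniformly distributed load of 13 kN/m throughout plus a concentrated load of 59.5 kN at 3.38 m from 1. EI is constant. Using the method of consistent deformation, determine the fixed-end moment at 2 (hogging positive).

M_2 = 134.9 kN·m

Take the two fixed-end moments M_1, M_2 as redundants; the released structure is the simple span 12.
Simple-span end rotations at 1 and 2 under the given loads:
  at 1: UDL 13: wL³/(24EI) = 394.9/EI
  at 2: UDL 13: wL³/(24EI) = 394.9/EI
  at 1: point load 59.5 at a = 3.38: Pab(L + b)/(6LEI) = 306/EI
  at 2: point load 59.5 at a = 3.38: Pab(L + a)/(6LEI) = 259.1/EI
  θ_10 = 700.9/EI,  θ_20 = 654/EI
Flexibility coefficients: a unit moment at one end gives L/(3EI) there and L/(6EI) at the far end, so f₁₁ = f₂₂ = 3/EI and f₁₂ = f₂₁ = 1.5/EI.
Compatibility — zero rotation at each built-in end:
  3 M_1 + 1.5 M_2 = 700.9
  1.5 M_1 + 3 M_2 = 654
Solving the pair gives M_1 = 166.2 kN·m and M_2 = 134.9 kN·m (hogging).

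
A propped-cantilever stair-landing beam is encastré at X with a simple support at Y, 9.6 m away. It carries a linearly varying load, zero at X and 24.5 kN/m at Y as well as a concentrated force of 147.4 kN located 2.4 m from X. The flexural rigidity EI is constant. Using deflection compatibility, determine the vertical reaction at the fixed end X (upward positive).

R_X = 187.7 kN

Choose R_Y as the redundant. The primary structure is the cantilever fixed at X.
Downward deflection at the released point Y due to the loads:
  triangular load, peak 24.5 at the free end: 11w₀L⁴/(120EI) = 19075/EI
  point load 147.4 at a = 2.4: Pa²(3L − a)/(6EI) = 3736/EI
  δ_0 = 22811/EI
Tip deflection under a unit load at Y: L³/(3EI) = 294.9/EI.
Compatibility at Y: δ_0 − R_Y·δ_{YY} = 0, so R_Y = 22811/294.9 = 77.35 kN.
Vertical equilibrium: R_X = ΣP − R_Y = 265 − 77.35 = 187.7 kN.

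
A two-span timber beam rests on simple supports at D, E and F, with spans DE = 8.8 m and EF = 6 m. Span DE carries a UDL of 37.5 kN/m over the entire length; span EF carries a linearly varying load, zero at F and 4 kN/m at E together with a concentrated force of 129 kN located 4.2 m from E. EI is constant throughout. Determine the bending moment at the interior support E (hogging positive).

Release continuity at E by inserting a hinge; the redundant is the internal moment M_E. The primary structure is two simply-supported spans DE and EF.
Rotations at E on the released spans (each span's end-slope, ×1/EI):
  span DE: UDL 37.5: wL³/(24EI) = 1065/EI
  span EF: triangular load, peak 4: w₀L³/(45EI) = 19.2/EI
  span EF: point load 129 at a = 4.2: Pab(L + b)/(6LEI) = 211.3/EI
  relative rotation θ_0 = (1065 + 230.5)/EI = 1295/EI
A unit hogging moment at E produces rotation L₁/(3EI) + L₂/(3EI) = 4.933/EI.
Slope continuity at E: θ_0 = M_E·4.933/EI, so M_E = 1295/4.933 = 262.6 kN·m (hogging).

M_E = 262.6 kN·m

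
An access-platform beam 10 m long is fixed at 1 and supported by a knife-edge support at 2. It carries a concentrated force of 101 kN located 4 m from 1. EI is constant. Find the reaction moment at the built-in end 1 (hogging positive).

M_1 = 193.9 kN·m

Release the roller at 2. Primary structure: cantilever fixed at 1.
Deflection at 2 on the released cantilever, summing each load's contribution:
  point load 101 at a = 4: Pa²(3L − a)/(6EI) = 7003/EI
Flexibility coefficient — unit upward force at 2: δ_{22} = L³/(3EI) = 333.3/EI.
The prop prevents deflection at 2: R_2 = δ_0/δ_{22} = 7003/333.3 = 21.01 kN.
Moment equilibrium about 1: M_1 = Σ(load moments about 1) − R_2·L = 404 − 21.01×10 = 193.9 kN·m.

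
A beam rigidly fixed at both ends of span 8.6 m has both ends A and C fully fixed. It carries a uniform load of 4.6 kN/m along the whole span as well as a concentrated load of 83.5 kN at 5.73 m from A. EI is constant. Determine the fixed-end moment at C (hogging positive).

Take the two fixed-end moments M_A, M_C as redundants; the released structure is the simple span AC.
Simple-span end rotations at A and C under the given loads:
  at A: UDL 4.6: wL³/(24EI) = 121.9/EI
  at C: UDL 4.6: wL³/(24EI) = 121.9/EI
  at A: point load 83.5 at a = 5.73: Pab(L + b)/(6LEI) = 305.2/EI
  at C: point load 83.5 at a = 5.73: Pab(L + a)/(6LEI) = 381.3/EI
  θ_A0 = 427.1/EI,  θ_C0 = 503.3/EI
Flexibility coefficients: a unit moment at one end gives L/(3EI) there and L/(6EI) at the far end, so f₁₁ = f₂₂ = 2.867/EI and f₁₂ = f₂₁ = 1.433/EI.
Compatibility — zero rotation at each built-in end:
  2.867 M_A + 1.433 M_C = 427.1
  1.433 M_A + 2.867 M_C = 503.3
Solving the pair gives M_A = 81.64 kN·m and M_C = 134.7 kN·m (hogging).

M_C = 134.7 kN·m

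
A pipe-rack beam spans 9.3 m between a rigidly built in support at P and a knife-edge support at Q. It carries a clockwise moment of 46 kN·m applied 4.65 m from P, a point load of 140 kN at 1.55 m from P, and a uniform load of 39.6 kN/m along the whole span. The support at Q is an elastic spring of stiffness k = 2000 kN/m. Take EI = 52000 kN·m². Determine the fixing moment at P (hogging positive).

M_P = 710.8 kN·m

Choose R_Q as the redundant. The primary structure is the cantilever fixed at P.
Primary-structure tip deflection at Q by superposition:
  clockwise couple 46 at a = 4.65: M₀a(2L − a)/(2EI) = 1492/EI
  point load 140 at a = 1.55: Pa²(3L − a)/(6EI) = 1477/EI
  UDL 39.6: wL⁴/(8EI) = 37029/EI
  δ_0 = 39998/EI
Flexibility coefficient — unit upward force at Q: δ_{QQ} = L³/(3EI) = 268.1/EI.
With EI = 52000 kN·m²: δ_0 = 0.76919 m and δ_{QQ} = 0.005156 m/kN.
Compatibility — the spring shortens by R_Q/k under the reaction it provides: δ_0 − R_Q·δ_{QQ} = R_Q/k. With 1/k = 0.0005 m/kN, R_Q = δ_0 / (δ_{QQ} + 1/k) = 0.76919 / (0.005156 + 0.0005) = 136 kN.
Moment equilibrium about P: M_P = Σ(load moments about P) − R_Q·L = 1976 − 136×9.3 = 710.8 kN·m.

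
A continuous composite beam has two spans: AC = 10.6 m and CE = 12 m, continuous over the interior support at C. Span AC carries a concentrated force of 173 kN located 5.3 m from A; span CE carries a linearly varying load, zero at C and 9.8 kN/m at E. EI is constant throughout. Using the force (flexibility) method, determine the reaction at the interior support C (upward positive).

Release continuity at C by inserting a hinge; the redundant is the internal moment M_C. The primary structure is two simply-supported spans AC and CE.
End slopes at the hinge C, treating each span as simply supported:
  span AC: point load 173 at a = 5.3: Pab(L + a)/(6LEI) = 1215/EI
  span CE: triangular load, peak 9.8: 7w₀L³/(360EI) = 329.3/EI
  relative rotation θ_0 = (1215 + 329.3)/EI = 1544/EI
A unit hogging moment at C produces rotation L₁/(3EI) + L₂/(3EI) = 7.533/EI.
Compatibility: M_C·(L₁+L₂)/(3EI) = θ_0, giving M_C = 205 kN·m (hogging).
Span AC, ΣM about A with M_C applied at C: R_C^{AC}·10.6 = 916.9 + 205, so R_C^{AC} = 105.8 kN and R_A = 173 − 105.8 = 67.16 kN.
Span CE, ΣM about E: R_C^{CE}·12 = 235.2 + 205, so R_C^{CE} = 36.68 kN and R_E = 58.8 − 36.68 = 22.12 kN.
R_C = 105.8 + 36.68 = 142.5 kN.

R_C = 142.5 kN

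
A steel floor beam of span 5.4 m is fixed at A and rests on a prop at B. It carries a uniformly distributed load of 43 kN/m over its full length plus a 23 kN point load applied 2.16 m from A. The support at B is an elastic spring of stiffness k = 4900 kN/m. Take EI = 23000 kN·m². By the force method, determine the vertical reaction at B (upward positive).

Remove the prop at B; the released (primary) structure is a cantilever built in at A.
Downward deflection at the released point B due to the loads:
  UDL 43: wL⁴/(8EI) = 4570/EI
  point load 23 at a = 2.16: Pa²(3L − a)/(6EI) = 251.1/EI
  δ_0 = 4821/EI
Flexibility coefficient — unit upward force at B: δ_{BB} = L³/(3EI) = 52.49/EI.
With EI = 23000 kN·m²: δ_0 = 0.20963 m and δ_{BB} = 0.002282 m/kN.
Compatibility — the spring shortens by R_B/k under the reaction it provides: δ_0 − R_B·δ_{BB} = R_B/k. With 1/k = 0.000204 m/kN, R_B = δ_0 / (δ_{BB} + 1/k) = 0.20963 / (0.002282 + 0.000204) = 84.32 kN.

R_B = 84.32 kN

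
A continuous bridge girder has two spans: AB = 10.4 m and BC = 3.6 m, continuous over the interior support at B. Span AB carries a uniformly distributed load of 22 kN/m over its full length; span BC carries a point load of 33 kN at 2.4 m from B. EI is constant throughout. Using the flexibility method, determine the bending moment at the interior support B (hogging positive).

M_B = 225.5 kN·m

Take M_B as the redundant. Released structure: two simple spans AB and BC with a hinge at B.
Discontinuity in slope at B on the released structure — sum the simple-span end rotations:
  span AB: UDL 22: wL³/(24EI) = 1031/EI
  span BC: point load 33 at a = 2.4: Pab(L + b)/(6LEI) = 21.12/EI
  relative rotation θ_0 = (1031 + 21.12)/EI = 1052/EI
A unit hogging moment at B produces rotation L₁/(3EI) + L₂/(3EI) = 4.667/EI.
Slope continuity at B: θ_0 = M_B·4.667/EI, so M_B = 1052/4.667 = 225.5 kN·m (hogging).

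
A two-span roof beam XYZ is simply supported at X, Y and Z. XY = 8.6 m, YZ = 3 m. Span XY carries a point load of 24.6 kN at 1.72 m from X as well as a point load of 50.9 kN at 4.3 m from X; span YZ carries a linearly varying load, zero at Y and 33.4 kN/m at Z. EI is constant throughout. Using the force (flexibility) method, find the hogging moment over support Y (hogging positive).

M_Y = 80.44 kN·m

Take M_Y as the redundant. Released structure: two simple spans XY and YZ with a hinge at Y.
End slopes at the hinge Y, treating each span as simply supported:
  span XY: point load 24.6 at a = 1.72: Pab(L + a)/(6LEI) = 58.22/EI
  span XY: point load 50.9 at a = 4.3: Pab(L + a)/(6LEI) = 235.3/EI
  span YZ: triangular load, peak 33.4: 7w₀L³/(360EI) = 17.54/EI
  relative rotation θ_0 = (293.5 + 17.54)/EI = 311/EI
A unit hogging moment at Y produces rotation L₁/(3EI) + L₂/(3EI) = 3.867/EI.
Compatibility: M_Y·(L₁+L₂)/(3EI) = θ_0, giving M_Y = 80.44 kN·m (hogging).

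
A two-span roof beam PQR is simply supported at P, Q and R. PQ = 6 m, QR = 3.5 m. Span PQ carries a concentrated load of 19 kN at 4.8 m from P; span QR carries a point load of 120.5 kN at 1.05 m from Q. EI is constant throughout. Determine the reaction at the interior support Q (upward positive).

Take M_Q as the redundant. Released structure: two simple spans PQ and QR with a hinge at Q.
Rotations at Q on the released spans (each span's end-slope, ×1/EI):
  span PQ: point load 19 at a = 4.8: Pab(L + a)/(6LEI) = 32.83/EI
  span QR: point load 120.5 at a = 1.05: Pab(L + b)/(6LEI) = 87.83/EI
  relative rotation θ_0 = (32.83 + 87.83)/EI = 120.7/EI
A unit hogging moment at Q produces rotation L₁/(3EI) + L₂/(3EI) = 3.167/EI.
Slope continuity at Q: θ_0 = M_Q·3.167/EI, so M_Q = 120.7/3.167 = 38.1 kN·m (hogging).
Span PQ, ΣM about P with M_Q applied at Q: R_Q^{PQ}·6 = 91.2 + 38.1, so R_Q^{PQ} = 21.55 kN and R_P = 19 − 21.55 = -2.551 kN.
Span QR, ΣM about R: R_Q^{QR}·3.5 = 295.2 + 38.1, so R_Q^{QR} = 95.24 kN and R_R = 120.5 − 95.24 = 25.26 kN.
R_Q = 21.55 + 95.24 = 116.8 kN.

R_Q = 116.8 kN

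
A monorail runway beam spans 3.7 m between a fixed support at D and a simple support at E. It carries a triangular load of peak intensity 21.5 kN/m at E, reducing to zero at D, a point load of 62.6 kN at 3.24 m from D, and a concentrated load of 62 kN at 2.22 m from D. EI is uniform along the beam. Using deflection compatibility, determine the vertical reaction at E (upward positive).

R_E = 99.65 kN

Release the roller at E. Primary structure: cantilever fixed at D.
Free-end deflection of the primary structure under the applied loading (downward +):
  triangular load, peak 21.5 at the free end: 11w₀L⁴/(120EI) = 369.4/EI
  point load 62.6 at a = 3.24: Pa²(3L − a)/(6EI) = 860.9/EI
  point load 62 at a = 2.22: Pa²(3L − a)/(6EI) = 452.2/EI
  δ_0 = 1682/EI
Flexibility coefficient — unit upward force at E: δ_{EE} = L³/(3EI) = 16.88/EI.
Compatibility at E: δ_0 − R_E·δ_{EE} = 0, so R_E = 1682/16.88 = 99.65 kN.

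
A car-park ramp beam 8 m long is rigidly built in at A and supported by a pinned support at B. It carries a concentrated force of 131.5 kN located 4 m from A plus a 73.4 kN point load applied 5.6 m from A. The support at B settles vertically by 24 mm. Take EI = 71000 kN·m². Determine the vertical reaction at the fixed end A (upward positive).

R_A = 132.4 kN

Remove the prop at B; the released (primary) structure is a cantilever built in at A.
Primary-structure tip deflection at B by superposition:
  point load 131.5 at a = 4: Pa²(3L − a)/(6EI) = 7013/EI
  point load 73.4 at a = 5.6: Pa²(3L − a)/(6EI) = 7059/EI
  δ_0 = 14072/EI
Tip deflection under a unit load at B: L³/(3EI) = 170.7/EI.
With EI = 71000 kN·m²: δ_0 = 0.1982 m and δ_{BB} = 0.002404 m/kN.
Compatibility — the beam at B must follow the support down by 0.024 m: δ_0 − R_B·δ_{BB} = 0.024, so R_B = (0.1982 − 0.024)/0.002404 = 72.47 kN.
Vertical equilibrium: R_A = ΣP − R_B = 204.9 − 72.47 = 132.4 kN.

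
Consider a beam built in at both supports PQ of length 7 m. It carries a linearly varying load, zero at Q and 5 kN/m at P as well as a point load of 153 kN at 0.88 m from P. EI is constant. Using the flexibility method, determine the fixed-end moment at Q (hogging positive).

Take the two fixed-end moments M_P, M_Q as redundants; the released structure is the simple span PQ.
End rotations of the released simple span under the applied load (×1/EI):
  at P: triangular load, peak 5: w₀L³/(45EI) = 38.11/EI
  at Q: triangular load, peak 5: 7w₀L³/(360EI) = 33.35/EI
  at P: point load 153 at a = 0.88: Pab(L + b)/(6LEI) = 257.4/EI
  at Q: point load 153 at a = 0.88: Pab(L + a)/(6LEI) = 154.6/EI
  θ_P0 = 295.5/EI,  θ_Q0 = 187.9/EI
Flexibility coefficients: a unit moment at one end gives L/(3EI) there and L/(6EI) at the far end, so f₁₁ = f₂₂ = 2.333/EI and f₁₂ = f₂₁ = 1.167/EI.
Compatibility — zero rotation at each built-in end:
  2.333 M_P + 1.167 M_Q = 295.5
  1.167 M_P + 2.333 M_Q = 187.9
Solving the pair gives M_P = 115.2 kN·m and M_Q = 22.96 kN·m (hogging).

M_Q = 22.96 kN·m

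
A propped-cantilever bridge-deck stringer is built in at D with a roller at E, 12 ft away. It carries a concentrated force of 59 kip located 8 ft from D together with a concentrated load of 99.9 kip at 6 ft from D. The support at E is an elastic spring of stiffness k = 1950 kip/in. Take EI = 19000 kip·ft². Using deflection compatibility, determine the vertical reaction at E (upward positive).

R_E = 61.72 kip

Take the reaction at E as the redundant and release it; the primary structure is a cantilever fixed at D.
Downward deflection at the released point E due to the loads:
  point load 59 at a = 8: Pa²(3L − a)/(6EI) = 17621/EI
  point load 99.9 at a = 6: Pa²(3L − a)/(6EI) = 17982/EI
  δ_0 = 35603/EI
Flexibility coefficient — unit upward force at E: δ_{EE} = L³/(3EI) = 576/EI.
With EI = 19000 kip·ft²: δ_0 = 1.8739 ft and δ_{EE} = 0.030316 ft/kip.
Compatibility — the spring shortens by R_E/k under the reaction it provides: δ_0 − R_E·δ_{EE} = R_E/k. With 1/k = 1/(1950×12) ft/kip = 0.000043 ft/kip, R_E = δ_0 / (δ_{EE} + 1/k) = 1.8739 / (0.030316 + 0.000043) = 61.72 kip.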